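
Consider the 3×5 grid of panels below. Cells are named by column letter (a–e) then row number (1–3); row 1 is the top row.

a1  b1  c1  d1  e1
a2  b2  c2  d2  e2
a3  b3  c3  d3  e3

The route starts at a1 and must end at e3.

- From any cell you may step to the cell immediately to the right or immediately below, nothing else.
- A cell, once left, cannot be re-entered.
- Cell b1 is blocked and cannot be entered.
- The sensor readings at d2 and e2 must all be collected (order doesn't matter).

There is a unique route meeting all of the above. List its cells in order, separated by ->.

a1 -> a2 -> b2 -> c2 -> d2 -> e2 -> e3

Moves only go right or down, so the column and row indices never decrease.
Route from a1: down 1 to a2, right 4 to e2, down 1 to e3 — 6 moves in all.
Check: all required cells visited.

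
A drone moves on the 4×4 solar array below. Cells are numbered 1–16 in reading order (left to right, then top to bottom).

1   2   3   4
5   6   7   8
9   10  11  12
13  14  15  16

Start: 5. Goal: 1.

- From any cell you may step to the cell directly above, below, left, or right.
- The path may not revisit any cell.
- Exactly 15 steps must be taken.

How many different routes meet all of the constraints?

6

Need simple routes of exactly 15 moves from 5 to 1 (Manhattan distance 1, so 7 moves are spent on a detour and 7 undoing it).
Enumerating: 5 9 13 14 10 6 7 11 15 16 12 8 4 3 2 1 | 5 9 13 14 10 11 15 16 12 8 4 3 7 6 2 1 | 5 9 13 14 15 16 12 8 4 3 7 11 10 6 2 1 | 5 9 13 14 15 16 12 11 10 6 7 8 4 3 2 1 | 5 6 10 9 13 14 15 16 12 11 7 8 4 3 2 1 | 5 6 7 11 10 9 13 14 15 16 12 8 4 3 2 1.
That gives 6 routes.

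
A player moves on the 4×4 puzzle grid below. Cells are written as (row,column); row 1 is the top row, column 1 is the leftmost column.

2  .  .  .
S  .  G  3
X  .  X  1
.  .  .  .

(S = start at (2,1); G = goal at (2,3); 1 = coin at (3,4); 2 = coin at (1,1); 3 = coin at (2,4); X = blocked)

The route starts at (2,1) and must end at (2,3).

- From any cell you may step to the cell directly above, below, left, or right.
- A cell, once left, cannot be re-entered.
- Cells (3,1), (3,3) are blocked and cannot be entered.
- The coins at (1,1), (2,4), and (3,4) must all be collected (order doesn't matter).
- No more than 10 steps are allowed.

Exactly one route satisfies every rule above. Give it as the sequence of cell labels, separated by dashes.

The budget equals the shortest possible length, so every move has to be on a shortest route through the required cells.
Route from (2,1): up 1 to (1,1), right 1 to (1,2), down 3 to (4,2), right 2 to (4,4), up 2 to (2,4), left 1 to (2,3) — 10 moves in all.
Check: all required cells visited; 10 ≤ 10 moves.

(2,1) - (1,1) - (1,2) - (2,2) - (3,2) - (4,2) - (4,3) - (4,4) - (3,4) - (2,4) - (2,3)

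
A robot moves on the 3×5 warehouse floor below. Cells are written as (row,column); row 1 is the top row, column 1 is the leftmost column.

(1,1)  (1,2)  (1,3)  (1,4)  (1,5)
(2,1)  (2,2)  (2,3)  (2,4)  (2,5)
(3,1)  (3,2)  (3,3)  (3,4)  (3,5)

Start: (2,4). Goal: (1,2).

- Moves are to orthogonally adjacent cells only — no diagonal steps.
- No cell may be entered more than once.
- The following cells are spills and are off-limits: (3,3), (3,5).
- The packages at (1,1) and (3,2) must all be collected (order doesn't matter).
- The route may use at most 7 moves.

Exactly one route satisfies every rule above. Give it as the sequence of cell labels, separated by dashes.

(2,4) - (2,3) - (2,2) - (3,2) - (3,1) - (2,1) - (1,1) - (1,2)

The budget equals the shortest possible length, so every move has to be on a shortest route through the required cells.
Route from (2,4): left 2 to (2,2), down 1 to (3,2), left 1 to (3,1), up 2 to (1,1), right 1 to (1,2) — 7 moves in all.
Check: all required cells visited; 7 ≤ 7 moves.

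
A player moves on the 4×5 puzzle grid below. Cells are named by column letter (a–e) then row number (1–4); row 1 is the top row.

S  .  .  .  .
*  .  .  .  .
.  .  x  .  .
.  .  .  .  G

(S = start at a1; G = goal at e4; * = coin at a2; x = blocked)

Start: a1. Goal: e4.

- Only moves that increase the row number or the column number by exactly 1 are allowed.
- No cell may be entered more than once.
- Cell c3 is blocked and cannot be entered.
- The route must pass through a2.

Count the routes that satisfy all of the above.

6

A right/down-only route from a1 to e4 makes exactly 3 down-moves and 4 right-moves in some order.
With no other constraints that would be C(7,3) = 35 routes.
Split at a2 and multiply the segment counts (each segment already excludes blocked cells): a1→a2: 1; a2→e4: 6; product = 6.
That gives 6 routes.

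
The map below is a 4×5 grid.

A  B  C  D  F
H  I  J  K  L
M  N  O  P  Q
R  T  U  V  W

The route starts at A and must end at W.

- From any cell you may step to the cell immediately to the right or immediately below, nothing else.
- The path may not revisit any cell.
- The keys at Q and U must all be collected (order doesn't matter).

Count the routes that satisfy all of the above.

0

A right/down-only route from A to W makes exactly 3 down-moves and 4 right-moves in some order.
With no other constraints that would be C(7,3) = 35 routes.
U is below but to the left of Q: going Q → U would need a leftward move and U → Q an upward move, so no right/down-only route can visit both required cells.
No route satisfies every constraint, so the count is 0.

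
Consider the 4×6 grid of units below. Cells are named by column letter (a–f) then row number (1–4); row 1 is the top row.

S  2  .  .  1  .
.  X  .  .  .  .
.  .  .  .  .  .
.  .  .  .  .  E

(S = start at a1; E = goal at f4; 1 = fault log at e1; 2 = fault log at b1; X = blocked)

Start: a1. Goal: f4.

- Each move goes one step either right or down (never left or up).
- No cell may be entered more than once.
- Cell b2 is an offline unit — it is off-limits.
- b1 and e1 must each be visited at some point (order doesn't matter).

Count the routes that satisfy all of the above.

4

A right/down-only route from a1 to f4 makes exactly 3 down-moves and 5 right-moves in some order.
With no other constraints that would be C(8,3) = 56 routes.
A monotone route can only reach the required cells in the order b1, e1, so split there and multiply the segment counts (each segment already excludes blocked cells): a1→b1: 1; b1→e1: 1; e1→f4: 4; product = 4.
That gives 4 routes.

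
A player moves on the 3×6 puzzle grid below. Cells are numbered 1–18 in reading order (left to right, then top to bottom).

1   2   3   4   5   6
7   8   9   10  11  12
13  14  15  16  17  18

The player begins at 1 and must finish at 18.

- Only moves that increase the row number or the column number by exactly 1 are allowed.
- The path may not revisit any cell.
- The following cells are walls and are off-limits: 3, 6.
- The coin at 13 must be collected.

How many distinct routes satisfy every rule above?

1

A right/down-only route from 1 to 18 makes exactly 2 down-moves and 5 right-moves in some order.
With no other constraints that would be C(7,2) = 21 routes.
Split at 13 and multiply the segment counts (each segment already excludes blocked cells): 1→13: 1; 13→18: 1; product = 1.
That gives 1 route.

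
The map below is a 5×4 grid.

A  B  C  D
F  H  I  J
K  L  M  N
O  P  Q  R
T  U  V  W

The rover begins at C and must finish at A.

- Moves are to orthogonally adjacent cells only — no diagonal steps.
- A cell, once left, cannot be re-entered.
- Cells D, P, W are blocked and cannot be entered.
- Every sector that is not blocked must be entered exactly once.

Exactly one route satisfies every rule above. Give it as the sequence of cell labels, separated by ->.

Need to visit all 17 open cells exactly once, starting at C and ending at A.
Route from C: left 1 to B, down 2 to L, right 1 to M, up 1 to I, right 1 to J, down 2 to R, left 1 to Q, down 1 to V, left 2 to T, up 4 to A — 16 moves in all.
Check: all 17 open cells covered.

C -> B -> H -> L -> M -> I -> J -> N -> R -> Q -> V -> U -> T -> O -> K -> F -> A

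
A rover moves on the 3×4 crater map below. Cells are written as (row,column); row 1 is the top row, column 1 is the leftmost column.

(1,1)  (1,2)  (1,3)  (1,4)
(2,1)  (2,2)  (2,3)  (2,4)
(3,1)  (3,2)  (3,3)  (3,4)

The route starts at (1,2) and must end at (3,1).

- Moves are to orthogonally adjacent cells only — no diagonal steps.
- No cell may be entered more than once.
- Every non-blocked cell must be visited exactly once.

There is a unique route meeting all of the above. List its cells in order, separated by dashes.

(1,2) - (1,1) - (2,1) - (2,2) - (2,3) - (1,3) - (1,4) - (2,4) - (3,4) - (3,3) - (3,2) - (3,1)

Need to visit all 12 open cells exactly once, starting at (1,2) and ending at (3,1).
Cell (1,1) has only two open neighbours ((2,1) and (1,2)), so the path must pass straight through it: one of those is the cell it's entered from and the other is where it exits.
Route from (1,2): left 1 to (1,1), down 1 to (2,1), right 2 to (2,3), up 1 to (1,3), right 1 to (1,4), down 2 to (3,4), left 3 to (3,1) — 11 moves in all.
Check: all 12 open cells covered.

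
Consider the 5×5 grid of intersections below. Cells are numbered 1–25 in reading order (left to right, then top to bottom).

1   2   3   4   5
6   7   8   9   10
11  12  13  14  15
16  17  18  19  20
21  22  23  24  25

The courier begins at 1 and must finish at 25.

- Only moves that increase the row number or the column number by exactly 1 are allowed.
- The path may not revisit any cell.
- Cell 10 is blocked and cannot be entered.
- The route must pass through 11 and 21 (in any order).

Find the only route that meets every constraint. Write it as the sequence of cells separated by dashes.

Moves only go right or down, so the column and row indices never decrease.
Route from 1: 4× down (reaching 21), 4× right (reaching 25) — 8 moves in all.
Check: all required cells visited.

1 - 6 - 11 - 16 - 21 - 22 - 23 - 24 - 25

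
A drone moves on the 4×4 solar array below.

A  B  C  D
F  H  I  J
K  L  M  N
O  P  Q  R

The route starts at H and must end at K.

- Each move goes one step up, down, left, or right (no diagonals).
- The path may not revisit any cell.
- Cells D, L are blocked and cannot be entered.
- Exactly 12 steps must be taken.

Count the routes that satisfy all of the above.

3

Need simple routes of exactly 12 moves from H to K (Manhattan distance 2, so 5 moves are spent on a detour and 5 undoing it).
Enumerating: H F A B C I M N R Q P O K | H F A B C I J N R Q P O K | H F A B C I J N M Q P O K.
That gives 3 routes.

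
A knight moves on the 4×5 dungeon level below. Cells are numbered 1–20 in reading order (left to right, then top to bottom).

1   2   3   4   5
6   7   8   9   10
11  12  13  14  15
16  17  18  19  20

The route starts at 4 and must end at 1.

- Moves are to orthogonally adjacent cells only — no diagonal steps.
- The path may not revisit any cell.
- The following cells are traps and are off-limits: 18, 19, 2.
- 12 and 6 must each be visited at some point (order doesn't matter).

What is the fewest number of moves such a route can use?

7

Any route passes through 12 and 6 in some order between 4 and 1. Summing Manhattan distances along each leg and taking the cheapest ordering (4 → 12 → 6 → 1) gives a lower bound of 4 + 2 + 1 = 7 moves.
A route of 7 moves achieves this: 4 → 9 → 14 → 13 → 12 → 7 → 6 → 1.
Since 7 matches the lower bound, it is optimal.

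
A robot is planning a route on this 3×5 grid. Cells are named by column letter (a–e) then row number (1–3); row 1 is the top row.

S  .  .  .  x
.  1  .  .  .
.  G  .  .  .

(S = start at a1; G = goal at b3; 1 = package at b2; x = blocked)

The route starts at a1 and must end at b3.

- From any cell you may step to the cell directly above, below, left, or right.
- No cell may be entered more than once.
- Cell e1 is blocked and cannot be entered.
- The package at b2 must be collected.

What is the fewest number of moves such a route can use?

3

Any route passes through b2 somewhere between a1 and b3. Summing Manhattan distances along the two legs (a1 → b2 → b3) gives a lower bound of 2 + 1 = 3 moves.
A route of 3 moves achieves this: a1 → a2 → b2 → b3.
Since 3 matches the lower bound, it is optimal.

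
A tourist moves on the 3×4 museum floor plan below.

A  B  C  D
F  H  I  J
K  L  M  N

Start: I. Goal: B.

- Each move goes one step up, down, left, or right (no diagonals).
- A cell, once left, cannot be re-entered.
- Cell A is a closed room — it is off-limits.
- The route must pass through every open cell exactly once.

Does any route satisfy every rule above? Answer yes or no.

One route that works: I → C → D → J → N → M → L → K → F → H → B.

yes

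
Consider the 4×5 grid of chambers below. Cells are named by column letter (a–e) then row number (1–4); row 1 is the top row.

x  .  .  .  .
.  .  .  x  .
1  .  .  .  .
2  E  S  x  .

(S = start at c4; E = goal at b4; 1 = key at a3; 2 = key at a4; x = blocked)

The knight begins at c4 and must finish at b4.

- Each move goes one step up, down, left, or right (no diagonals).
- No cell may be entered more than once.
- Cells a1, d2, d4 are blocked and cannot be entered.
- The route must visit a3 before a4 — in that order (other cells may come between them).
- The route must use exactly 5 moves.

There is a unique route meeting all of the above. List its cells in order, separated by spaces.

c4 c3 b3 a3 a4 b4

The waypoints must appear in the order a3, a4, with no cell reused.
Route from c4: up to c3, 2× left (reaching a3), down to a4, right to b4 — 5 moves in all.
Check: order respected (1 at step 3, 2 at step 4); 5 moves as required.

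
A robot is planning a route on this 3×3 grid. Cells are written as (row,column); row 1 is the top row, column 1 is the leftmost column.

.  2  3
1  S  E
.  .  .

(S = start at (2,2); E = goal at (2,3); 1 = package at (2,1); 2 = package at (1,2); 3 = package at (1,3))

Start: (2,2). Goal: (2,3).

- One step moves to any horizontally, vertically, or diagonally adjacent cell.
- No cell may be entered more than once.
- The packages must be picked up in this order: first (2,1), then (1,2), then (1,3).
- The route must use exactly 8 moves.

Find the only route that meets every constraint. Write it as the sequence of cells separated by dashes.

The waypoints must appear in the order (2,1), (1,2), (1,3), with no cell reused.
Route from (2,2): down-right to (3,3), 2× left (reaching (3,1)), 2× up (reaching (1,1)), 2× right (reaching (1,3)), down to (2,3) — 8 moves in all.
Check: order respected (1 at step 4, 2 at step 6, 3 at step 7); 8 moves as required.

(2,2) - (3,3) - (3,2) - (3,1) - (2,1) - (1,1) - (1,2) - (1,3) - (2,3)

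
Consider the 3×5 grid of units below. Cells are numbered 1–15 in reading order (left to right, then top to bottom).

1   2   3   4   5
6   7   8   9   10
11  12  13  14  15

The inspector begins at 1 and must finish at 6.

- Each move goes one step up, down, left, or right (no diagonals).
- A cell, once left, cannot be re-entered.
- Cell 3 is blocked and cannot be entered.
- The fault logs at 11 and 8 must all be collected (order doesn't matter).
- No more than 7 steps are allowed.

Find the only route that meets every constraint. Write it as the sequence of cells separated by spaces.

Any route must reach 11 and 8 and still end at 6 within 7 moves, so the order of the required stops is forced.
Route from 1: right to 2, down to 7, right to 8, down to 13, 2× left (reaching 11), up to 6 — 7 moves in all.
Check: all required cells visited; 7 ≤ 7 moves.

1 2 7 8 13 12 11 6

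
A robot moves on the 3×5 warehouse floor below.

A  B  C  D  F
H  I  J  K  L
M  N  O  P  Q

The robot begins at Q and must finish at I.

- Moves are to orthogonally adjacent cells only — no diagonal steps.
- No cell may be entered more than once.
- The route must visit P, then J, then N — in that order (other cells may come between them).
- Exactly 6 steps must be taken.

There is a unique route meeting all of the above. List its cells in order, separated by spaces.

The waypoints must appear in the order P, J, N, with no cell reused.
Route from Q: left to P, up to K, left to J, down to O, left to N, up to I — 6 moves in all.
Check: order respected (P at step 1, J at step 3, N at step 5); 6 moves as required.

Q P K J O N I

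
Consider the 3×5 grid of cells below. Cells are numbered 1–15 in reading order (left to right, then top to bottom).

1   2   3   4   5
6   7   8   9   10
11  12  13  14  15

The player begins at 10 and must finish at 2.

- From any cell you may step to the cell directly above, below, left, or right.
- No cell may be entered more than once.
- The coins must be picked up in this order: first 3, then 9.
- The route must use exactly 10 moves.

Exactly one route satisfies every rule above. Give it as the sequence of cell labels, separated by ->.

The waypoints must appear in the order 3, 9, with no cell reused.
Route from 10: up 1 to 5, left 2 to 3, down 1 to 8, right 1 to 9, down 1 to 14, left 2 to 12, up 2 to 2 — 10 moves in all.
Check: order respected (3 at step 3, 9 at step 5); 10 moves as required.

10 -> 5 -> 4 -> 3 -> 8 -> 9 -> 14 -> 13 -> 12 -> 7 -> 2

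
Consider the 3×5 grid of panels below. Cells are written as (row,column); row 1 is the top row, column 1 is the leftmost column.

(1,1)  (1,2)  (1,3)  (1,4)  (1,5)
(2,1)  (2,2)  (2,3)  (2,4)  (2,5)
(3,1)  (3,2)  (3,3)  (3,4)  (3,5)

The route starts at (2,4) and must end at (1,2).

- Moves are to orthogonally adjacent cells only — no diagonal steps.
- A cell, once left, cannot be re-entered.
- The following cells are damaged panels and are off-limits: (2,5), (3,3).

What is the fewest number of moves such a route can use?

The Manhattan distance from (2,4) to (1,2) is |2−1| + |4−2| = 3, so at least 3 moves are needed.
A route of 3 moves achieves this: (2,4) → (1,4) → (1,3) → (1,2).
Since 3 matches the lower bound, it is optimal.

3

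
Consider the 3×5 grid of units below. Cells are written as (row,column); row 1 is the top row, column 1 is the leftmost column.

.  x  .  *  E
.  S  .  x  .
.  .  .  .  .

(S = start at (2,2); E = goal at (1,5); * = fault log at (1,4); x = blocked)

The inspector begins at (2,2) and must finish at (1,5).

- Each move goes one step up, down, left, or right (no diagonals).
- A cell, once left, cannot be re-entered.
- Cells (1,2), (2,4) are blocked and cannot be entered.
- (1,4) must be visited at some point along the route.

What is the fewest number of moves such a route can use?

4

Any route passes through (1,4) somewhere between (2,2) and (1,5). Summing Manhattan distances along the two legs ((2,2) → (1,4) → (1,5)) gives a lower bound of 3 + 1 = 4 moves.
A route of 4 moves achieves this: (2,2) → (2,3) → (1,3) → (1,4) → (1,5).
Since 4 matches the lower bound, it is optimal.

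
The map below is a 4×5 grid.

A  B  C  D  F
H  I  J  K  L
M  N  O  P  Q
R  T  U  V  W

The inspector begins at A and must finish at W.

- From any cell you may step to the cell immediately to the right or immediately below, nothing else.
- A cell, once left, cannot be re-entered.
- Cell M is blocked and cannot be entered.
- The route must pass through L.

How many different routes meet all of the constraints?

A right/down-only route from A to W makes exactly 3 down-moves and 4 right-moves in some order.
With no other constraints that would be C(7,3) = 35 routes.
Split at L and multiply the segment counts (each segment already excludes blocked cells): A→L: 5; L→W: 1; product = 5.
That gives 5 routes.

5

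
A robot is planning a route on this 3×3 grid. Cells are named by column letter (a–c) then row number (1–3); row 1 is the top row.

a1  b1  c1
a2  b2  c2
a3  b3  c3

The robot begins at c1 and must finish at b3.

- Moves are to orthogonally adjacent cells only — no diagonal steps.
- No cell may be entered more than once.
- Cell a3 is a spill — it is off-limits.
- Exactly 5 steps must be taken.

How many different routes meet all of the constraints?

2

Need simple routes of exactly 5 moves from c1 to b3 (Manhattan distance 3, so 1 moves are spent on a detour and 1 undoing it).
Enumerating: c1 b1 b2 c2 c3 b3 | c1 b1 a1 a2 b2 b3.
That gives 2 routes.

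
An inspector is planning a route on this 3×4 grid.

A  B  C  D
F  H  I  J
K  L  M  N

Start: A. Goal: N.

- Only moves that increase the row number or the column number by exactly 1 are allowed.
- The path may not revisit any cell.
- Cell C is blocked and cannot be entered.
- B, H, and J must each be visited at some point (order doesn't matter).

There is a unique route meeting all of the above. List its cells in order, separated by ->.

Moves only go right or down, so the column and row indices never decrease.
Route from A: right to B, down to H, 2× right (reaching J), down to N — 5 moves in all.
Check: all required cells visited.

A -> B -> H -> I -> J -> N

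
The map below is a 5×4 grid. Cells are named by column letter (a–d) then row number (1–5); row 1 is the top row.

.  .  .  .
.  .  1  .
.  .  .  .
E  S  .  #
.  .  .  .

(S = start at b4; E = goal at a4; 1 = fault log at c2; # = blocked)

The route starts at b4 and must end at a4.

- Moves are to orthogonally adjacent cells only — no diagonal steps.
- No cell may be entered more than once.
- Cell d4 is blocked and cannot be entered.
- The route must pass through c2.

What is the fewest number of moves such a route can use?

Any route passes through c2 somewhere between b4 and a4. Summing Manhattan distances along the two legs (b4 → c2 → a4) gives a lower bound of 3 + 4 = 7 moves.
A route of 7 moves achieves this: b4 → b3 → c3 → c2 → b2 → a2 → a3 → a4.
Since 7 matches the lower bound, it is optimal.

7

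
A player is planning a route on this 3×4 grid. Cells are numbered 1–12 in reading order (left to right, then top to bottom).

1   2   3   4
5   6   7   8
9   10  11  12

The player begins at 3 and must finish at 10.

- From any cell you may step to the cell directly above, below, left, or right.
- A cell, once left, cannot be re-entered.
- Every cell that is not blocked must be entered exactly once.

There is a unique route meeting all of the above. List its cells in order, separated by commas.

3, 4, 8, 12, 11, 7, 6, 2, 1, 5, 9, 10

Need to visit all 12 open cells exactly once, starting at 3 and ending at 10.
Cell 12 has only two open neighbours (8 and 11), so the path must pass straight through it: one of those is the cell it's entered from and the other is where it exits.
Route from 3: right to 4, 2× down (reaching 12), left to 11, up to 7, left to 6, up to 2, left to 1, 2× down (reaching 9), right to 10 — 11 moves in all.
Check: all 12 open cells covered.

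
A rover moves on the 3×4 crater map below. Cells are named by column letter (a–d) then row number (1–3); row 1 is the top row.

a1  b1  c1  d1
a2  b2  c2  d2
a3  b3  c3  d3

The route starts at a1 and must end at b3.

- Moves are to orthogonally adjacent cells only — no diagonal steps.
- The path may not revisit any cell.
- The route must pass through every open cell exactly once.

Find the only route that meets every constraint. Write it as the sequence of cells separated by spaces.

Need to visit all 12 open cells exactly once, starting at a1 and ending at b3.
Cell a3 has only two open neighbours (a2 and b3), so the path must pass straight through it: one of those is the cell it's entered from and the other is where it exits.
Route from a1: right 3 to d1, down 2 to d3, left 1 to c3, up 1 to c2, left 2 to a2, down 1 to a3, right 1 to b3 — 11 moves in all.
Check: all 12 open cells covered.

a1 b1 c1 d1 d2 d3 c3 c2 b2 a2 a3 b3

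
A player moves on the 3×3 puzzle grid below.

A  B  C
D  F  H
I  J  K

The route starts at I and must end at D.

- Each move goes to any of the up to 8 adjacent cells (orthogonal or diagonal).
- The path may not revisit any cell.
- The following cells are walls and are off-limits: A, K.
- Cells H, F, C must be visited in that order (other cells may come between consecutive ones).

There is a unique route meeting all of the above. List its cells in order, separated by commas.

The waypoints must appear in the order H, F, C, with no cell reused.
Route from I: right to J, up-right to H, left to F, up-right to C, left to B, down-left to D — 6 moves in all.
Check: order respected (H at step 2, F at step 3, C at step 4).

I, J, H, F, C, B, D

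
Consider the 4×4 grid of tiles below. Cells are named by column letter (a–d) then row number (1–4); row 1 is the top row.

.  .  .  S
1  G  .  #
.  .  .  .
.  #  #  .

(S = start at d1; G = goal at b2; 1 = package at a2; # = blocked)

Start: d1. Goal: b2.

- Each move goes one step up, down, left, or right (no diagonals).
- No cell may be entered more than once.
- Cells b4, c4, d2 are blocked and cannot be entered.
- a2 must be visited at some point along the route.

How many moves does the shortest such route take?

Any route passes through a2 somewhere between d1 and b2. Summing Manhattan distances along the two legs (d1 → a2 → b2) gives a lower bound of 4 + 1 = 5 moves.
A route of 5 moves achieves this: d1 → c1 → b1 → a1 → a2 → b2.
Since 5 matches the lower bound, it is optimal.

5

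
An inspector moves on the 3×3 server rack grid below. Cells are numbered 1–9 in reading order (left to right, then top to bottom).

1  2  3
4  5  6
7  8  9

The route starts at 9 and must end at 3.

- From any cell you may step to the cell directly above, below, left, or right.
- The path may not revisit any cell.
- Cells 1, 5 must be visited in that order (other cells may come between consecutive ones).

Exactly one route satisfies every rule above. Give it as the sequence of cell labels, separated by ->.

The waypoints must appear in the order 1, 5, with no cell reused.
Route from 9: left 2 to 7, up 2 to 1, right 1 to 2, down 1 to 5, right 1 to 6, up 1 to 3 — 8 moves in all.
Check: order respected (1 at step 4, 5 at step 6).

9 -> 8 -> 7 -> 4 -> 1 -> 2 -> 5 -> 6 -> 3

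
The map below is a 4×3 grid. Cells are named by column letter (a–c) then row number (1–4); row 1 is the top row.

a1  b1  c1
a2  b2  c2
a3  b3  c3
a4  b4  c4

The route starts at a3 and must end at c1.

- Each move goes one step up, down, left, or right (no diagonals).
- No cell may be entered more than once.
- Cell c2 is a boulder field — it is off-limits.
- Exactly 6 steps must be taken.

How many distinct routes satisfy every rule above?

Need simple routes of exactly 6 moves from a3 to c1 (Manhattan distance 4, so 1 moves are spent on a detour and 1 undoing it).
Enumerating: a3 a4 b4 b3 b2 b1 c1 | a3 b3 b2 a2 a1 b1 c1.
That gives 2 routes.

2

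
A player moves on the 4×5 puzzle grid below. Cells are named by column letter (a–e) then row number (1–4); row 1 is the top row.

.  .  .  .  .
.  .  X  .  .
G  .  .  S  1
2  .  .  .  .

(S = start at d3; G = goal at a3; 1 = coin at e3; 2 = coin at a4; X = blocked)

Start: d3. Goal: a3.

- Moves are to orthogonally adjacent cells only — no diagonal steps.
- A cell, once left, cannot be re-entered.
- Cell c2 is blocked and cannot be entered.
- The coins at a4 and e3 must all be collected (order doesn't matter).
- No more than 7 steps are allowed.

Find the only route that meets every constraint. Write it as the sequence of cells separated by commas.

Any route must reach a4 and e3 and still end at a3 within 7 moves, so the order of the required stops is forced.
Route from d3: right 1 to e3, down 1 to e4, left 4 to a4, up 1 to a3 — 7 moves in all.
Check: all required cells visited; 7 ≤ 7 moves.

d3, e3, e4, d4, c4, b4, a4, a3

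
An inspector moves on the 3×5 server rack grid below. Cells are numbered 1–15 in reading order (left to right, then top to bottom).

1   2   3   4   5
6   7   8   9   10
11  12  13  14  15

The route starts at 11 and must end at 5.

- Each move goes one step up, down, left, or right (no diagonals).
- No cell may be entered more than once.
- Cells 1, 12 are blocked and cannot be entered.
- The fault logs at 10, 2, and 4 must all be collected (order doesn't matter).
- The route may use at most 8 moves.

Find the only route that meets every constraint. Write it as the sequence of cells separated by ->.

11 -> 6 -> 7 -> 2 -> 3 -> 4 -> 9 -> 10 -> 5

Any route must reach 10, 2, and 4 and still end at 5 within 8 moves, so the order of the required stops is forced.
Route from 11: up to 6, right to 7, up to 2, 2× right (reaching 4), down to 9, right to 10, up to 5 — 8 moves in all.
Check: all required cells visited; 8 ≤ 8 moves.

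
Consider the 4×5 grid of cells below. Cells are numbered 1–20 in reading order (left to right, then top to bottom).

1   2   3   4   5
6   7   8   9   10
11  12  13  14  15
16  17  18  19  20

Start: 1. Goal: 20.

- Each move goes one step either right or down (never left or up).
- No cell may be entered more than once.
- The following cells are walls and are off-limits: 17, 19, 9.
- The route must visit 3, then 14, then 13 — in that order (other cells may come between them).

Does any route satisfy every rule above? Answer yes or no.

no

13 lies to the left of 14, so going from 14 to 13 would need a leftward move — but moves only go right/down, so 14 cannot be visited before 13.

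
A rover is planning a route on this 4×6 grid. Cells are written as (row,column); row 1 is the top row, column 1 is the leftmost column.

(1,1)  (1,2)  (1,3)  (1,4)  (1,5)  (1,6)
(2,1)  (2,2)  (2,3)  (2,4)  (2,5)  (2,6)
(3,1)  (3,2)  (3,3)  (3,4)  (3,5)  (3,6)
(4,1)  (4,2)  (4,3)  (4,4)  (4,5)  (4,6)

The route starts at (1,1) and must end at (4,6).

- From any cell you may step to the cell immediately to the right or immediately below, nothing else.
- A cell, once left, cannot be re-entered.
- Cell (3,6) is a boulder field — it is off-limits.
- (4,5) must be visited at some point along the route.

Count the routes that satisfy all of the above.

35

A right/down-only route from (1,1) to (4,6) makes exactly 3 down-moves and 5 right-moves in some order.
With no other constraints that would be C(8,3) = 56 routes.
Split at (4,5) and multiply the segment counts (each segment already excludes blocked cells): (1,1)→(4,5): 35; (4,5)→(4,6): 1; product = 35.
That gives 35 routes.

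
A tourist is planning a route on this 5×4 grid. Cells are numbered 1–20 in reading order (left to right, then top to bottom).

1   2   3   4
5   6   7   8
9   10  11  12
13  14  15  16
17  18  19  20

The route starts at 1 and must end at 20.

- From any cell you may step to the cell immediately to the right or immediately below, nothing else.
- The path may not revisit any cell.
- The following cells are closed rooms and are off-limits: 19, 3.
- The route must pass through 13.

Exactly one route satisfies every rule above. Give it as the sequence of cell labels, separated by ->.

Moves only go right or down, so the column and row indices never decrease.
Route from 1: down 3 to 13, right 3 to 16, down 1 to 20 — 7 moves in all.
Check: all required cells visited.

1 -> 5 -> 9 -> 13 -> 14 -> 15 -> 16 -> 20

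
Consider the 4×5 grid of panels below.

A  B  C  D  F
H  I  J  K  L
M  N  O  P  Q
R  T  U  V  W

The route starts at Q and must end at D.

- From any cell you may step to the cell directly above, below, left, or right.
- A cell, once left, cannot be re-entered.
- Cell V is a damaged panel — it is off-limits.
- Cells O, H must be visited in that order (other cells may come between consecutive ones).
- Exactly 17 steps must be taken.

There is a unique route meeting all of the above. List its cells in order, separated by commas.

Q, P, O, U, T, R, M, N, I, H, A, B, C, J, K, L, F, D

The waypoints must appear in the order O, H, with no cell reused.
Route from Q: 2× left (reaching O), down to U, 2× left (reaching R), up to M, right to N, up to I, left to H, up to A, 2× right (reaching C), down to J, 2× right (reaching L), up to F, left to D — 17 moves in all.
Check: order respected (O at step 2, H at step 9); 17 moves as required.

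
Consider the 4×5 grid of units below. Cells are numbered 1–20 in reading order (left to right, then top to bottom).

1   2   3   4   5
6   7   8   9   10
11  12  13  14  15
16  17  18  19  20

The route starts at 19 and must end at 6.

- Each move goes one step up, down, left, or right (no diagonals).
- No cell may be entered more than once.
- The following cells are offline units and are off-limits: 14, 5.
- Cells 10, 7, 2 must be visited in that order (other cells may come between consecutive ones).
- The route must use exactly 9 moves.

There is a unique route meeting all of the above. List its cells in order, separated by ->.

19 -> 20 -> 15 -> 10 -> 9 -> 8 -> 7 -> 2 -> 1 -> 6

The waypoints must appear in the order 10, 7, 2, with no cell reused.
Route from 19: right 1 to 20, up 2 to 10, left 3 to 7, up 1 to 2, left 1 to 1, down 1 to 6 — 9 moves in all.
Check: order respected (10 at step 3, 7 at step 6, 2 at step 7); 9 moves as required.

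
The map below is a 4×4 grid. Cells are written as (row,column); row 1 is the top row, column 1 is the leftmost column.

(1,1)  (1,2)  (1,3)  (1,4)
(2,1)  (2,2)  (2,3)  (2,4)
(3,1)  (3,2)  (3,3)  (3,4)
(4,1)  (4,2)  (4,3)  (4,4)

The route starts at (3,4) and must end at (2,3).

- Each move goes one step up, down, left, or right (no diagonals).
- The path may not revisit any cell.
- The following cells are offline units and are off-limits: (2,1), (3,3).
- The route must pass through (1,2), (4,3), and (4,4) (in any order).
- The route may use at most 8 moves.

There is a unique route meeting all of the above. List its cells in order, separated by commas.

Any route must reach (1,2), (4,3), and (4,4) and still end at (2,3) within 8 moves, so the order of the required stops is forced.
Route from (3,4): down to (4,4), 2× left (reaching (4,2)), 3× up (reaching (1,2)), right to (1,3), down to (2,3) — 8 moves in all.
Check: all required cells visited; 8 ≤ 8 moves.

(3,4), (4,4), (4,3), (4,2), (3,2), (2,2), (1,2), (1,3), (2,3)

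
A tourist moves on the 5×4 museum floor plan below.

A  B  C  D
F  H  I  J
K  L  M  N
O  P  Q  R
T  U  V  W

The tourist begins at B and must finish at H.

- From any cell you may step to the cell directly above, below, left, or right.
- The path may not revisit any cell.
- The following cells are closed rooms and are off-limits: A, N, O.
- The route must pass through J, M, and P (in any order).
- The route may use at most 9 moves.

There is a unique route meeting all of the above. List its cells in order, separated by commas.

B, C, D, J, I, M, Q, P, L, H

The 9-move cap with required stops at J, M, P leaves no slack for detours.
Route from B: 2× right (reaching D), down to J, left to I, 2× down (reaching Q), left to P, 2× up (reaching H) — 9 moves in all.
Check: all required cells visited; 9 ≤ 9 moves.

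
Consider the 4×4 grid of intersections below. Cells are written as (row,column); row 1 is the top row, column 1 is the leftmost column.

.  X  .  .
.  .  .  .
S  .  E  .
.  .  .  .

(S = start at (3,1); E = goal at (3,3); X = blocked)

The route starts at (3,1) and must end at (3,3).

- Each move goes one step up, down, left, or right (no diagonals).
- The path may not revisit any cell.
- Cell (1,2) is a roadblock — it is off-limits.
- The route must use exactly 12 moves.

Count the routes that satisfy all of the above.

Need simple routes of exactly 12 moves from (3,1) to (3,3) (Manhattan distance 2, so 5 moves are spent on a detour and 5 undoing it).
Enumerating: (3,1) (2,1) (2,2) (3,2) (4,2) (4,3) (4,4) (3,4) (2,4) (1,4) (1,3) (2,3) (3,3) | (3,1) (2,1) (2,2) (2,3) (1,3) (1,4) (2,4) (3,4) (4,4) (4,3) (4,2) (3,2) (3,3) | (3,1) (4,1) (4,2) (3,2) (2,2) (2,3) (1,3) (1,4) (2,4) (3,4) (4,4) (4,3) (3,3) | (3,1) (4,1) (4,2) (4,3) (4,4) (3,4) (2,4) (1,4) (1,3) (2,3) (2,2) (3,2) (3,3).
That gives 4 routes.

4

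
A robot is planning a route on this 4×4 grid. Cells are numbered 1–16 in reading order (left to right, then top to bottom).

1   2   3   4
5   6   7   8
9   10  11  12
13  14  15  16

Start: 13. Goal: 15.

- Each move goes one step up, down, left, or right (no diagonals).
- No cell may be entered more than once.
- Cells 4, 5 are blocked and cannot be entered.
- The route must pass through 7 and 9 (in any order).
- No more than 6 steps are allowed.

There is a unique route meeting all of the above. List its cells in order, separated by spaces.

The budget equals the shortest possible length, so every move has to be on a shortest route through the required cells.
Route from 13: up 1 to 9, right 1 to 10, up 1 to 6, right 1 to 7, down 2 to 15 — 6 moves in all.
Check: all required cells visited; 6 ≤ 6 moves.

13 9 10 6 7 11 15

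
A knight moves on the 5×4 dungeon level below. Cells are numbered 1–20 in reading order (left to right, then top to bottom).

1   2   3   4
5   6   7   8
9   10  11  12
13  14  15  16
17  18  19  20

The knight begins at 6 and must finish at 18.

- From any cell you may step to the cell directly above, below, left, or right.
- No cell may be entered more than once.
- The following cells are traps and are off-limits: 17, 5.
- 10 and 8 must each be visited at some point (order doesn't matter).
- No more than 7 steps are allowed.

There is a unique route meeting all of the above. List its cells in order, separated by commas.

6, 7, 8, 12, 11, 10, 14, 18

Any route must reach 10 and 8 and still end at 18 within 7 moves, so the order of the required stops is forced.
Route from 6: 2× right (reaching 8), down to 12, 2× left (reaching 10), 2× down (reaching 18) — 7 moves in all.
Check: all required cells visited; 7 ≤ 7 moves.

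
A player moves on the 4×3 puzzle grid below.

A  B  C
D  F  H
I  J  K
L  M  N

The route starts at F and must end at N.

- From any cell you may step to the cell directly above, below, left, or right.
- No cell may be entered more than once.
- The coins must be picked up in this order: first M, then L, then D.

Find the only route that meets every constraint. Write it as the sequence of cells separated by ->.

The waypoints must appear in the order M, L, D, with no cell reused.
Route from F: down 2 to M, left 1 to L, up 3 to A, right 2 to C, down 3 to N — 11 moves in all.
Check: order respected (M at step 2, L at step 3, D at step 5).

F -> J -> M -> L -> I -> D -> A -> B -> C -> H -> K -> N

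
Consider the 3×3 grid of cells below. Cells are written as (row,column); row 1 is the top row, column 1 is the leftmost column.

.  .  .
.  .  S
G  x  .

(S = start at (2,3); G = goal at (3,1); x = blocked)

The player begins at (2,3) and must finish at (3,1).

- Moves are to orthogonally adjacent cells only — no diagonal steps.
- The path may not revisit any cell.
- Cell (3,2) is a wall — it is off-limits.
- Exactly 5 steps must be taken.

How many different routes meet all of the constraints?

3

Need simple routes of exactly 5 moves from (2,3) to (3,1) (Manhattan distance 3, so 1 moves are spent on a detour and 1 undoing it).
Enumerating: (2,3) (1,3) (1,2) (2,2) (2,1) (3,1) | (2,3) (1,3) (1,2) (1,1) (2,1) (3,1) | (2,3) (2,2) (1,2) (1,1) (2,1) (3,1).
That gives 3 routes.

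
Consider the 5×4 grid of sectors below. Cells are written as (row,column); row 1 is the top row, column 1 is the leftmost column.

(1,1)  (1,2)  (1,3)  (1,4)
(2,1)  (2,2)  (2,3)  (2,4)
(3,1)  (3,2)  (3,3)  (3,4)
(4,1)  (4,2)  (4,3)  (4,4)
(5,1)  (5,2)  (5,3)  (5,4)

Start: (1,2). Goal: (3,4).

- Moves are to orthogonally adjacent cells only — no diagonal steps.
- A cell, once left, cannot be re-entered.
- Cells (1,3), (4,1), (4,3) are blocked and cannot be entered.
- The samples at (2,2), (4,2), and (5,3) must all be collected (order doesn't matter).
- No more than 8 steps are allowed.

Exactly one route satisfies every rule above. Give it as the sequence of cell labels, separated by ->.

(1,2) -> (2,2) -> (3,2) -> (4,2) -> (5,2) -> (5,3) -> (5,4) -> (4,4) -> (3,4)

The budget equals the shortest possible length, so every move has to be on a shortest route through the required cells.
Route from (1,2): down 4 to (5,2), right 2 to (5,4), up 2 to (3,4) — 8 moves in all.
Check: all required cells visited; 8 ≤ 8 moves.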